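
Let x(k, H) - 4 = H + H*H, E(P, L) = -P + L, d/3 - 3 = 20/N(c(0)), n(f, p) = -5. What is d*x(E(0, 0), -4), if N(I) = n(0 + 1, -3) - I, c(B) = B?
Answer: -48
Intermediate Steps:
N(I) = -5 - I
d = -3 (d = 9 + 3*(20/(-5 - 1*0)) = 9 + 3*(20/(-5 + 0)) = 9 + 3*(20/(-5)) = 9 + 3*(20*(-1/5)) = 9 + 3*(-4) = 9 - 12 = -3)
E(P, L) = L - P
x(k, H) = 4 + H + H**2 (x(k, H) = 4 + (H + H*H) = 4 + (H + H**2) = 4 + H + H**2)
d*x(E(0, 0), -4) = -3*(4 - 4 + (-4)**2) = -3*(4 - 4 + 16) = -3*16 = -48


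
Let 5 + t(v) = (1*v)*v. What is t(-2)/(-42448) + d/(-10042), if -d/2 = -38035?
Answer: -1614504659/213131408 ≈ -7.5752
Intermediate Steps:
d = 76070 (d = -2*(-38035) = 76070)
t(v) = -5 + v² (t(v) = -5 + (1*v)*v = -5 + v*v = -5 + v²)
t(-2)/(-42448) + d/(-10042) = (-5 + (-2)²)/(-42448) + 76070/(-10042) = (-5 + 4)*(-1/42448) + 76070*(-1/10042) = -1*(-1/42448) - 38035/5021 = 1/42448 - 38035/5021 = -1614504659/213131408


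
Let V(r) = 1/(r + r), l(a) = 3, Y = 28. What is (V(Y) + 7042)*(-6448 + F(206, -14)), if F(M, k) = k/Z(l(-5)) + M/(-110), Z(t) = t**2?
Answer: -139927705369/3080 ≈ -4.5431e+7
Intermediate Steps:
V(r) = 1/(2*r)
F(M, k) = -M/110 + k/9 (F(M, k) = k/(3**2) + M/(-110) = k/9 + M*(-1/110) = k*(1/9) - M/110 = k/9 - M/110 = -M/110 + k/9)
(V(Y) + 7042)*(-6448 + F(206, -14)) = ((1/2)/28 + 7042)*(-6448 + (-1/110*206 + (1/9)*(-14))) = ((1/2)*(1/28) + 7042)*(-6448 + (-103/55 - 14/9)) = (1/56 + 7042)*(-6448 - 1697/495) = (394353/56)*(-3193457/495) = -139927705369/3080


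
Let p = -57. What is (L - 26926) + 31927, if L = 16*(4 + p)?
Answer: 4153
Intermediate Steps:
L = -848 (L = 16*(4 - 57) = 16*(-53) = -848)
(L - 26926) + 31927 = (-848 - 26926) + 31927 = -27774 + 31927 = 4153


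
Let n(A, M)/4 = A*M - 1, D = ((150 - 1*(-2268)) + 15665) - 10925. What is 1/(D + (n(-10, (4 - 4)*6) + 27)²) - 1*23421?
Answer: -180037226/7687 ≈ -23421.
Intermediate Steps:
D = 7158 (D = ((150 + 2268) + 15665) - 10925 = (2418 + 15665) - 10925 = 18083 - 10925 = 7158)
n(A, M) = -4 + 4*A*M (n(A, M) = 4*(A*M - 1) = 4*(-1 + A*M) = -4 + 4*A*M)
1/(D + (n(-10, (4 - 4)*6) + 27)²) - 1*23421 = 1/(7158 + ((-4 + 4*(-10)*((4 - 4)*6)) + 27)²) - 1*23421 = 1/(7158 + ((-4 + 4*(-10)*(0*6)) + 27)²) - 23421 = 1/(7158 + ((-4 + 4*(-10)*0) + 27)²) - 23421 = 1/(7158 + ((-4 + 0) + 27)²) - 23421 = 1/(7158 + (-4 + 27)²) - 23421 = 1/(7158 + 23²) - 23421 = 1/(7158 + 529) - 23421 = 1/7687 - 23421 = -180037226/7687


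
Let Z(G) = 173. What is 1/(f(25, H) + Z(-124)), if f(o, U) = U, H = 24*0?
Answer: 1/173 ≈ 0.0057803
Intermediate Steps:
H = 0
1/(f(25, H) + Z(-124)) = 1/(0 + 173) = 1/173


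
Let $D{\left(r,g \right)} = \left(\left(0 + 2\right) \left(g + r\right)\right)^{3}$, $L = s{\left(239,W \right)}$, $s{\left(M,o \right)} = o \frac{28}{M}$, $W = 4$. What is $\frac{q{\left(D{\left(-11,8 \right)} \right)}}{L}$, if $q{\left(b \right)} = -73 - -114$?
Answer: $\frac{9799}{112} \approx 87.491$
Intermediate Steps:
$s{\left(M,o \right)} = \frac{28 o}{M}$
$L = \frac{112}{239}$ ($L = 28 \cdot 4 \cdot \frac{1}{239} = \frac{112}{239} \approx 0.46862$)
$D{\left(r,g \right)} = \left(2 g + 2 r\right)^{3}$ ($D{\left(r,g \right)} = \left(2 \left(g + r\right)\right)^{3} = \left(2 g + 2 r\right)^{3}$)
$q{\left(b \right)} = 41$ ($q{\left(b \right)} = -73 + 114 = 41$)
$\frac{q{\left(D{\left(-11,8 \right)} \right)}}{L} = \frac{41}{\frac{112}{239}} = 41 \cdot \frac{239}{112} = \frac{9799}{112}$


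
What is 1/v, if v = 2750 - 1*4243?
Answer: -1/1493 ≈ -0.00066979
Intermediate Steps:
v = -1493 (v = 2750 - 4243 = -1493)
1/v = 1/(-1493) = -1/1493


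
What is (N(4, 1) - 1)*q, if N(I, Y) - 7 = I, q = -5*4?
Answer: -200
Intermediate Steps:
q = -20
N(I, Y) = 7 + I
(N(4, 1) - 1)*q = ((7 + 4) - 1)*(-20) = (11 - 1)*(-20) = 10*(-20) = -200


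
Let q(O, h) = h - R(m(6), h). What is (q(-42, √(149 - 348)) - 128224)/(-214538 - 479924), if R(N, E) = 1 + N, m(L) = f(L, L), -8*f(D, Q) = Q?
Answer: 512897/2777848 - I*√199/694462 ≈ 0.18464 - 2.0313e-5*I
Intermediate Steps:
f(D, Q) = -Q/8
m(L) = -L/8
q(O, h) = -¼ + h (q(O, h) = h - (1 - ⅛*6) = h - (1 - ¾) = h - 1*¼ = h - ¼ = -¼ + h)
(q(-42, √(149 - 348)) - 128224)/(-214538 - 479924) = ((-¼ + √(149 - 348)) - 128224)/(-214538 - 479924) = ((-¼ + √(-199)) - 128224)/(-694462) = ((-¼ + I*√199) - 128224)*(-1/694462) = (-512897/4 + I*√199)*(-1/694462) = 512897/2777848 - I*√199/694462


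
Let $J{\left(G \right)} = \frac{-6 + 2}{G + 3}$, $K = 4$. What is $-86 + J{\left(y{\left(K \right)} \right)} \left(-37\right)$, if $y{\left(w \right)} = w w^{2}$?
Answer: $- \frac{5614}{67} \approx -83.791$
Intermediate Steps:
$y{\left(w \right)} = w^{3}$
$J{\left(G \right)} = - \frac{4}{3 + G}$
$-86 + J{\left(y{\left(K \right)} \right)} \left(-37\right) = -86 + - \frac{4}{3 + 4^{3}} \left(-37\right) = -86 + - \frac{4}{3 + 64} \left(-37\right) = -86 + - \frac{4}{67} \left(-37\right) = -86 + \left(-4\right) \frac{1}{67} \left(-37\right) = -86 - - \frac{148}{67} = -86 + \frac{148}{67} = - \frac{5614}{67}$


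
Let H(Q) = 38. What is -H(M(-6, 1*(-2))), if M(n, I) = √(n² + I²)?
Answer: -38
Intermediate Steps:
M(n, I) = √(I² + n²)
-H(M(-6, 1*(-2))) = -1*38 = -38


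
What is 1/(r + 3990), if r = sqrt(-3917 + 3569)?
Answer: 665/2653408 - I*sqrt(87)/7960224 ≈ 0.00025062 - 1.1717e-6*I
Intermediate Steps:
r = 2*I*sqrt(87) (r = sqrt(-348) = 2*I*sqrt(87) ≈ 18.655*I)
1/(r + 3990) = 1/(2*I*sqrt(87) + 3990) = 1/(3990 + 2*I*sqrt(87))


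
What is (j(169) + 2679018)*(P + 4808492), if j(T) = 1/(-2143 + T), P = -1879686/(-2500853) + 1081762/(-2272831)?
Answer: 6569984284029797528460255178/510011273992731 ≈ 1.2882e+13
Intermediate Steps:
P = 142443715280/516728747713 (P = -1879686*(-1/2500853) + 1081762*(-1/2272831) = 1879686/2500853 - 98342/206621 = 142443715280/516728747713 ≈ 0.27566)
(j(169) + 2679018)*(P + 4808492) = (1/(-2143 + 169) + 2679018)*(142443715280/516728747713 + 4808492) = (1/(-1974) + 2679018)*(2484686191991694076/516728747713) = (-1/1974 + 2679018)*(2484686191991694076/516728747713) = (5288381531/1974)*(2484686191991694076/516728747713) = 6569984284029797528460255178/510011273992731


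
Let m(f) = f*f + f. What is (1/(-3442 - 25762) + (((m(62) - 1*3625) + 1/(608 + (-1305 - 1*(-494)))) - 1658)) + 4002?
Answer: 2223150299/846916 ≈ 2625.0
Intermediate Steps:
m(f) = f + f² (m(f) = f² + f = f + f²)
(1/(-3442 - 25762) + (((m(62) - 1*3625) + 1/(608 + (-1305 - 1*(-494)))) - 1658)) + 4002 = (1/(-3442 - 25762) + (((62*(1 + 62) - 1*3625) + 1/(608 + (-1305 - 1*(-494)))) - 1658)) + 4002 = (1/(-29204) + (((62*63 - 3625) + 1/(608 + (-1305 + 494))) - 1658)) + 4002 = (-1/29204 + (((3906 - 3625) + 1/(608 - 811)) - 1658)) + 4002 = (-1/29204 + ((281 + 1/(-203)) - 1658)) + 4002 = (-1/29204 + ((281 - 1/203) - 1658)) + 4002 = (-1/29204 + (57042/203 - 1658)) + 4002 = (-1/29204 - 279532/203) + 4002 = -1166207533/846916 + 4002 = 2223150299/846916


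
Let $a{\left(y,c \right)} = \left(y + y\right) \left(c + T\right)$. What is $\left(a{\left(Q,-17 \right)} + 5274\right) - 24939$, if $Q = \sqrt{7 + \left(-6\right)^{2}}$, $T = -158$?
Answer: $-19665 - 350 \sqrt{43} \approx -21960.0$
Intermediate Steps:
$Q = \sqrt{43}$ ($Q = \sqrt{7 + 36} = \sqrt{43} \approx 6.5574$)
$a{\left(y,c \right)} = 2 y \left(-158 + c\right)$ ($a{\left(y,c \right)} = \left(y + y\right) \left(c - 158\right) = 2 y \left(-158 + c\right)$)
$\left(a{\left(Q,-17 \right)} + 5274\right) - 24939 = \left(2 \sqrt{43} \left(-158 - 17\right) + 5274\right) - 24939 = \left(2 \sqrt{43} \left(-175\right) + 5274\right) - 24939 = \left(- 350 \sqrt{43} + 5274\right) - 24939 = \left(5274 - 350 \sqrt{43}\right) - 24939 = -19665 - 350 \sqrt{43}$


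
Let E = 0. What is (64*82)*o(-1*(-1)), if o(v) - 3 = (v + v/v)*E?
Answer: 15744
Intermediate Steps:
o(v) = 3 (o(v) = 3 + (v + v/v)*0 = 3 + (v + 1)*0 = 3 + (1 + v)*0 = 3 + 0 = 3)
(64*82)*o(-1*(-1)) = (64*82)*3 = 5248*3 = 15744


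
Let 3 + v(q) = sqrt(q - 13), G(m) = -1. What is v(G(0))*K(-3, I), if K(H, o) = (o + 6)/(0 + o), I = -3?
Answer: 3 - I*sqrt(14) ≈ 3.0 - 3.7417*I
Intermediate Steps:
K(H, o) = (6 + o)/o
v(q) = -3 + sqrt(-13 + q) (v(q) = -3 + sqrt(q - 13) = -3 + sqrt(-13 + q))
v(G(0))*K(-3, I) = (-3 + sqrt(-13 - 1))*((6 - 3)/(-3)) = (-3 + sqrt(-14))*(-1/3*3) = (-3 + I*sqrt(14))*(-1) = 3 - I*sqrt(14)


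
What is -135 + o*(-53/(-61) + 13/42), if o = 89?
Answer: -77179/2562 ≈ -30.125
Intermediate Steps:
-135 + o*(-53/(-61) + 13/42) = -135 + 89*(-53/(-61) + 13/42) = -135 + 89*(-53*(-1/61) + 13*(1/42)) = -135 + 89*(53/61 + 13/42) = -135 + 89*(3019/2562) = -135 + 268691/2562 = -77179/2562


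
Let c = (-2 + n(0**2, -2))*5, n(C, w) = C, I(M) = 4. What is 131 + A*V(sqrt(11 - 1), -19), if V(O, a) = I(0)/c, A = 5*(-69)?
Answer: 269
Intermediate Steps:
A = -345
c = -10 (c = (-2 + 0**2)*5 = (-2 + 0)*5 = -2*5 = -10)
V(O, a) = -2/5 (V(O, a) = 4/(-10) = 4*(-1/10) = -2/5)
131 + A*V(sqrt(11 - 1), -19) = 131 - 345*(-2/5) = 131 + 138 = 269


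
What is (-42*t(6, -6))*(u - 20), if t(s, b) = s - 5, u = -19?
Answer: 1638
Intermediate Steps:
t(s, b) = -5 + s
(-42*t(6, -6))*(u - 20) = (-42*(-5 + 6))*(-19 - 20) = -42*1*(-39) = -42*(-39) = 1638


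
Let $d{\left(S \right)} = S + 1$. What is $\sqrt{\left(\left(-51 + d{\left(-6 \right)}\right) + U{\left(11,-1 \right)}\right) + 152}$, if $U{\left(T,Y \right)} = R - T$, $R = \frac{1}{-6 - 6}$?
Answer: $\frac{\sqrt{3057}}{6} \approx 9.215$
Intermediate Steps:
$d{\left(S \right)} = 1 + S$
$R = - \frac{1}{12}$ ($R = \frac{1}{-12} = - \frac{1}{12} \approx -0.083333$)
$U{\left(T,Y \right)} = - \frac{1}{12} - T$
$\sqrt{\left(\left(-51 + d{\left(-6 \right)}\right) + U{\left(11,-1 \right)}\right) + 152} = \sqrt{\left(\left(-51 + \left(1 - 6\right)\right) - \frac{133}{12}\right) + 152} = \sqrt{\left(\left(-51 - 5\right) - \frac{133}{12}\right) + 152} = \sqrt{\left(-56 - \frac{133}{12}\right) + 152} = \sqrt{- \frac{805}{12} + 152} = \sqrt{\frac{1019}{12}} = \frac{\sqrt{3057}}{6}$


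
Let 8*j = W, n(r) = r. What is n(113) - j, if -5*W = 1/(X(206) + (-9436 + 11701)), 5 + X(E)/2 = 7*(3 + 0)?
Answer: 10382441/91880 ≈ 113.00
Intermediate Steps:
X(E) = 32 (X(E) = -10 + 2*(7*(3 + 0)) = -10 + 2*(7*3) = -10 + 2*21 = -10 + 42 = 32)
W = -1/11485 (W = -1/(5*(32 + (-9436 + 11701))) = -1/(5*(32 + 2265)) = -⅕/2297 = -⅕*1/2297 = -1/11485 ≈ -8.7070e-5)
j = -1/91880 (j = (⅛)*(-1/11485) = -1/91880 ≈ -1.0884e-5)
n(113) - j = 113 - 1*(-1/91880) = 113 + 1/91880 = 10382441/91880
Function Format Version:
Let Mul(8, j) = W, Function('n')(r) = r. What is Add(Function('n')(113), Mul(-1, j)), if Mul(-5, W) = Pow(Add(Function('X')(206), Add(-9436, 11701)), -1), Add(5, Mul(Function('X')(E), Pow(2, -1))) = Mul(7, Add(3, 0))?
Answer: Rational(10382441, 91880) ≈ 113.00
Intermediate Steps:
Function('X')(E) = 32 (Function('X')(E) = Add(-10, Mul(2, Mul(7, Add(3, 0)))) = Add(-10, Mul(2, Mul(7, 3))) = Add(-10, Mul(2, 21)) = Add(-10, 42) = 32)
W = Rational(-1, 11485) (W = Mul(Rational(-1, 5), Pow(Add(32, Add(-9436, 11701)), -1)) = Mul(Rational(-1, 5), Pow(Add(32, 2265), -1)) = Mul(Rational(-1, 5), Pow(2297, -1)) = Mul(Rational(-1, 5), Rational(1, 2297)) = Rational(-1, 11485) ≈ -8.7070e-5)
j = Rational(-1, 91880) (j = Mul(Rational(1, 8), Rational(-1, 11485)) = Rational(-1, 91880) ≈ -1.0884e-5)
Add(Function('n')(113), Mul(-1, j)) = Add(113, Mul(-1, Rational(-1, 91880))) = Add(113, Rational(1, 91880)) = Rational(10382441, 91880)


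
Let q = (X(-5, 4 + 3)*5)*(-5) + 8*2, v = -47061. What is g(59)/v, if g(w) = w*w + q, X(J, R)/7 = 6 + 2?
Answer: -233/5229 ≈ -0.044559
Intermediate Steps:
X(J, R) = 56 (X(J, R) = 7*(6 + 2) = 7*8 = 56)
q = -1384 (q = (56*5)*(-5) + 8*2 = 280*(-5) + 16 = -1400 + 16 = -1384)
g(w) = -1384 + w² (g(w) = w*w - 1384 = w² - 1384 = -1384 + w²)
g(59)/v = (-1384 + 59²)/(-47061) = (-1384 + 3481)*(-1/47061) = 2097*(-1/47061) = -233/5229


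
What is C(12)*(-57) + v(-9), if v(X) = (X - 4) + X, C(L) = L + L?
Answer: -1390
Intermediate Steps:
C(L) = 2*L
v(X) = -4 + 2*X (v(X) = (-4 + X) + X = -4 + 2*X)
C(12)*(-57) + v(-9) = (2*12)*(-57) + (-4 + 2*(-9)) = 24*(-57) + (-4 - 18) = -1368 - 22 = -1390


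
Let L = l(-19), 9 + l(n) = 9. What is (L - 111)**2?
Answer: 12321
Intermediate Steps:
l(n) = 0 (l(n) = -9 + 9 = 0)
L = 0
(L - 111)**2 = (0 - 111)**2 = (-111)**2 = 12321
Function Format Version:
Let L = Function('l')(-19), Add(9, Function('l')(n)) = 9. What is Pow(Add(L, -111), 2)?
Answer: 12321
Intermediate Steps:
Function('l')(n) = 0 (Function('l')(n) = Add(-9, 9) = 0)
L = 0
Pow(Add(L, -111), 2) = Pow(Add(0, -111), 2) = Pow(-111, 2) = 12321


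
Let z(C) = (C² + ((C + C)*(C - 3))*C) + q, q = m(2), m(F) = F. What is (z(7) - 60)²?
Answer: 146689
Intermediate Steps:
q = 2
z(C) = 2 + C² + 2*C²*(-3 + C) (z(C) = (C² + ((C + C)*(C - 3))*C) + 2 = (C² + ((2*C)*(-3 + C))*C) + 2 = (C² + (2*C*(-3 + C))*C) + 2 = (C² + 2*C²*(-3 + C)) + 2 = 2 + C² + 2*C²*(-3 + C))
(z(7) - 60)² = ((2 - 5*7² + 2*7³) - 60)² = ((2 - 5*49 + 2*343) - 60)² = ((2 - 245 + 686) - 60)² = (443 - 60)² = 383² = 146689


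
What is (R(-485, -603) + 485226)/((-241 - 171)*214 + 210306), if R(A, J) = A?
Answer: 484741/122138 ≈ 3.9688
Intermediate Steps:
(R(-485, -603) + 485226)/((-241 - 171)*214 + 210306) = (-485 + 485226)/((-241 - 171)*214 + 210306) = 484741/(-412*214 + 210306) = 484741/(-88168 + 210306) = 484741/122138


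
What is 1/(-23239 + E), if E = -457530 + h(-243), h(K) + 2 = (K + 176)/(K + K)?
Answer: -486/233654639 ≈ -2.0800e-6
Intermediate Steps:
h(K) = -2 + (176 + K)/(2*K) (h(K) = -2 + (K + 176)/(K + K) = -2 + (176 + K)/((2*K)) = -2 + (176 + K)*(1/(2*K)) = -2 + (176 + K)/(2*K))
E = -222360485/486 (E = -457530 + (-3/2 + 88/(-243)) = -457530 + (-3/2 + 88*(-1/243)) = -457530 + (-3/2 - 88/243) = -457530 - 905/486 = -222360485/486 ≈ -4.5753e+5)
1/(-23239 + E) = 1/(-23239 - 222360485/486) = 1/(-233654639/486) = -486/233654639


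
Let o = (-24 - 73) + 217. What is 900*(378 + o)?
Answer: 448200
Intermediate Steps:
o = 120 (o = -97 + 217 = 120)
900*(378 + o) = 900*(378 + 120) = 900*498 = 448200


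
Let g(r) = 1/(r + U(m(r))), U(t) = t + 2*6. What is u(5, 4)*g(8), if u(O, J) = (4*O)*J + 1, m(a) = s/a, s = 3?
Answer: 648/163 ≈ 3.9755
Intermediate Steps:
m(a) = 3/a
U(t) = 12 + t (U(t) = t + 12 = 12 + t)
u(O, J) = 1 + 4*J*O (u(O, J) = 4*J*O + 1 = 1 + 4*J*O)
g(r) = 1/(12 + r + 3/r) (g(r) = 1/(r + (12 + 3/r)) = 1/(12 + r + 3/r))
u(5, 4)*g(8) = (1 + 4*4*5)*(8/(3 + 8² + 12*8)) = (1 + 80)*(8/(3 + 64 + 96)) = 81*(8/163) = 648/163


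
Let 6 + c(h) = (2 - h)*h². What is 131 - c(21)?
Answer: 8516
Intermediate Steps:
c(h) = -6 + h²*(2 - h) (c(h) = -6 + (2 - h)*h² = -6 + h²*(2 - h))
131 - c(21) = 131 - (-6 - 1*21³ + 2*21²) = 131 - (-6 - 1*9261 + 2*441) = 131 - (-6 - 9261 + 882) = 131 - 1*(-8385) = 131 + 8385 = 8516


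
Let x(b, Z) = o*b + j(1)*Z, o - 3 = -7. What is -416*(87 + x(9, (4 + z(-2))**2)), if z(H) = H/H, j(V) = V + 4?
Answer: -73216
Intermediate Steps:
j(V) = 4 + V
o = -4 (o = 3 - 7 = -4)
z(H) = 1
x(b, Z) = -4*b + 5*Z (x(b, Z) = -4*b + (4 + 1)*Z = -4*b + 5*Z)
-416*(87 + x(9, (4 + z(-2))**2)) = -416*(87 + (-4*9 + 5*(4 + 1)**2)) = -416*(87 + (-36 + 5*5**2)) = -416*(87 + (-36 + 5*25)) = -416*(87 + (-36 + 125)) = -416*(87 + 89) = -416*176 = -73216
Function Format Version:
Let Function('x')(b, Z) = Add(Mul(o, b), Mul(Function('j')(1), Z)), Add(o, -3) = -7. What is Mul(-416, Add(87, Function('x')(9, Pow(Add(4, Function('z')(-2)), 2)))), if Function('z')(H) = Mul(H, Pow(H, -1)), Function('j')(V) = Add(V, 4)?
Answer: -73216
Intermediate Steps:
Function('j')(V) = Add(4, V)
o = -4 (o = Add(3, -7) = -4)
Function('z')(H) = 1
Function('x')(b, Z) = Add(Mul(-4, b), Mul(5, Z)) (Function('x')(b, Z) = Add(Mul(-4, b), Mul(Add(4, 1), Z)) = Add(Mul(-4, b), Mul(5, Z)))
Mul(-416, Add(87, Function('x')(9, Pow(Add(4, Function('z')(-2)), 2)))) = Mul(-416, Add(87, Add(Mul(-4, 9), Mul(5, Pow(Add(4, 1), 2))))) = Mul(-416, Add(87, Add(-36, Mul(5, Pow(5, 2))))) = Mul(-416, Add(87, Add(-36, Mul(5, 25)))) = Mul(-416, Add(87, Add(-36, 125))) = Mul(-416, Add(87, 89)) = Mul(-416, 176) = -73216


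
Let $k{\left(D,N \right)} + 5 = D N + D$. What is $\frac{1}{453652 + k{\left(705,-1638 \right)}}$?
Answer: $- \frac{1}{700438} \approx -1.4277 \cdot 10^{-6}$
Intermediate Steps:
$k{\left(D,N \right)} = -5 + D + D N$ ($k{\left(D,N \right)} = -5 + \left(D N + D\right) = -5 + \left(D + D N\right) = -5 + D + D N$)
$\frac{1}{453652 + k{\left(705,-1638 \right)}} = \frac{1}{453652 + \left(-5 + 705 + 705 \left(-1638\right)\right)} = \frac{1}{453652 - 1154090} = \frac{1}{-700438} = - \frac{1}{700438}$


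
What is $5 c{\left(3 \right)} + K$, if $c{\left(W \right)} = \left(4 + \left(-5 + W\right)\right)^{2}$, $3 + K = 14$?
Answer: $31$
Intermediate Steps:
$K = 11$ ($K = -3 + 14 = 11$)
$c{\left(W \right)} = \left(-1 + W\right)^{2}$
$5 c{\left(3 \right)} + K = 5 \left(-1 + 3\right)^{2} + 11 = 5 \cdot 2^{2} + 11 = 5 \cdot 4 + 11 = 20 + 11 = 31$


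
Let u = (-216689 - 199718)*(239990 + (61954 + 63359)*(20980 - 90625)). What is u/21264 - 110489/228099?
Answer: 92102839757031482571/538921904 ≈ 1.7090e+11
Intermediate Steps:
u = 3634060464165265 (u = -416407*(239990 + 125313*(-69645)) = -416407*(239990 - 8727423885) = -416407*(-8727183895) = 3634060464165265)
u/21264 - 110489/228099 = 3634060464165265/21264 - 110489/228099 = 92102839757031482571/538921904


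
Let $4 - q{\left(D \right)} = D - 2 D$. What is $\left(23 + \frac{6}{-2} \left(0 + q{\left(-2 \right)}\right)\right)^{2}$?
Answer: $289$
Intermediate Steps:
$q{\left(D \right)} = 4 + D$ ($q{\left(D \right)} = 4 - \left(D - 2 D\right) = 4 - - D = 4 + D$)
$\left(23 + \frac{6}{-2} \left(0 + q{\left(-2 \right)}\right)\right)^{2} = \left(23 + \frac{6}{-2} \left(0 + \left(4 - 2\right)\right)\right)^{2} = \left(23 + 6 \left(- \frac{1}{2}\right) \left(0 + 2\right)\right)^{2} = \left(23 - 6\right)^{2} = 17^{2} = 289$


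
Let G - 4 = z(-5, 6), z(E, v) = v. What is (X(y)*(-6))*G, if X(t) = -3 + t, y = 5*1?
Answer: -120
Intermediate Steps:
G = 10 (G = 4 + 6 = 10)
y = 5
(X(y)*(-6))*G = ((-3 + 5)*(-6))*10 = (2*(-6))*10 = -12*10 = -120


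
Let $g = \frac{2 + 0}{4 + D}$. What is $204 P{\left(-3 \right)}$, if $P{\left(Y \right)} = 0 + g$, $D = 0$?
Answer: $102$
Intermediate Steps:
$g = \frac{1}{2}$ ($g = \frac{2 + 0}{4 + 0} = \frac{2}{4} = 2 \cdot \frac{1}{4} = \frac{1}{2} \approx 0.5$)
$P{\left(Y \right)} = \frac{1}{2}$ ($P{\left(Y \right)} = 0 + \frac{1}{2} = \frac{1}{2}$)
$204 P{\left(-3 \right)} = 204 \cdot \frac{1}{2} = 102$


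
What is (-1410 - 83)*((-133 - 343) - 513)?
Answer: 1476577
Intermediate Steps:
(-1410 - 83)*((-133 - 343) - 513) = -1493*(-476 - 513) = -1493*(-989) = 1476577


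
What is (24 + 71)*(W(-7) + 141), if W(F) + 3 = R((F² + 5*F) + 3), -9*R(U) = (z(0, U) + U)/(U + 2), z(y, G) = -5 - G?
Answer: 118015/9 ≈ 13113.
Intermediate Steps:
R(U) = 5/(9*(2 + U)) (R(U) = -((-5 - U) + U)/(9*(U + 2)) = -(-5)/(9*(2 + U)) = 5/(9*(2 + U)))
W(F) = -3 + 5/(9*(5 + F² + 5*F)) (W(F) = -3 + 5/(9*(2 + ((F² + 5*F) + 3))) = -3 + 5/(9*(2 + (3 + F² + 5*F))) = -3 + 5/(9*(5 + F² + 5*F)))
(24 + 71)*(W(-7) + 141) = (24 + 71)*((-130 - 135*(-7) - 27*(-7)²)/(9*(5 + (-7)² + 5*(-7))) + 141) = 95*((-130 + 945 - 27*49)/(9*(5 + 49 - 35)) + 141) = 95*((⅑)*(-130 + 945 - 1323)/19 + 141) = 95*((⅑)*(1/19)*(-508) + 141) = 95*(-508/171 + 141) = 95*(23603/171) = 118015/9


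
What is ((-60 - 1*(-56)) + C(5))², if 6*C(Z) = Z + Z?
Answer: 49/9 ≈ 5.4444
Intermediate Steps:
C(Z) = Z/3 (C(Z) = (Z + Z)/6 = (2*Z)/6 = Z/3)
((-60 - 1*(-56)) + C(5))² = ((-60 - 1*(-56)) + (⅓)*5)² = ((-60 + 56) + 5/3)² = (-4 + 5/3)² = (-7/3)² = 49/9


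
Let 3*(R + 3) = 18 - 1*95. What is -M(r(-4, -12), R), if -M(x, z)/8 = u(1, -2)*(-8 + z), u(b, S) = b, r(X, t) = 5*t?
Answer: -880/3 ≈ -293.33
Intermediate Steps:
R = -86/3 (R = -3 + (18 - 1*95)/3 = -3 + (18 - 95)/3 = -3 + (⅓)*(-77) = -3 - 77/3 = -86/3 ≈ -28.667)
M(x, z) = 64 - 8*z (M(x, z) = -8*(-8 + z) = 64 - 8*z)
-M(r(-4, -12), R) = -(64 - 8*(-86/3)) = -(64 + 688/3) = -1*880/3 = -880/3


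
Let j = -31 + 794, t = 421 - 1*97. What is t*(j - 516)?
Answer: 80028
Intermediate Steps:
t = 324 (t = 421 - 97 = 324)
j = 763
t*(j - 516) = 324*(763 - 516) = 324*247 = 80028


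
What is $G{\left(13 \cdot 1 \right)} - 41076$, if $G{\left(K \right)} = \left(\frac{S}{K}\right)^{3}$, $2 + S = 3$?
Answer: $- \frac{90243971}{2197} \approx -41076.0$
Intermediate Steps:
$S = 1$ ($S = -2 + 3 = 1$)
$G{\left(K \right)} = \frac{1}{K^{3}}$ ($G{\left(K \right)} = \left(1 \frac{1}{K}\right)^{3} = \left(\frac{1}{K}\right)^{3} = \frac{1}{K^{3}}$)
$G{\left(13 \cdot 1 \right)} - 41076 = \frac{1}{2197} - 41076 = - \frac{90243971}{2197}$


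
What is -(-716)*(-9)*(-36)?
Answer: 231984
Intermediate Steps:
-(-716)*(-9)*(-36) = -179*36*(-36) = -6444*(-36) = 231984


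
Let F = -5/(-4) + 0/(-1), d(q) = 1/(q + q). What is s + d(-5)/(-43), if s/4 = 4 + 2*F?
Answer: 11181/430 ≈ 26.002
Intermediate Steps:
d(q) = 1/(2*q)
F = 5/4 (F = -5*(-1/4) + 0*(-1) = 5/4 + 0 = 5/4 ≈ 1.2500)
s = 26 (s = 4*(4 + 2*(5/4)) = 4*(4 + 5/2) = 4*(13/2) = 26)
s + d(-5)/(-43) = 26 + ((1/2)/(-5))/(-43) = 26 - (-1)/(86*5) = 26 - 1/43*(-1/10) = 26 + 1/430 = 11181/430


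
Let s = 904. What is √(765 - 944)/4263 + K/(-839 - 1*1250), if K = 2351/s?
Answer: -2351/1888456 + I*√179/4263 ≈ -0.0012449 + 0.0031384*I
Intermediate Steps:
K = 2351/904 ≈ 2.6007
√(765 - 944)/4263 + K/(-839 - 1*1250) = √(765 - 944)/4263 + 2351/(904*(-839 - 1*1250)) = √(-179)*(1/4263) + 2351/(904*(-839 - 1250)) = (I*√179)*(1/4263) + (2351/904)/(-2089) = I*√179/4263 + (2351/904)*(-1/2089) = I*√179/4263 - 2351/1888456 = -2351/1888456 + I*√179/4263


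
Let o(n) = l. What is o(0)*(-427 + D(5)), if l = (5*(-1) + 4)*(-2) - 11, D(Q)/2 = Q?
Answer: 3753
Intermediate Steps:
D(Q) = 2*Q
l = -9 (l = (-5 + 4)*(-2) - 11 = -1*(-2) - 11 = 2 - 11 = -9)
o(n) = -9
o(0)*(-427 + D(5)) = -9*(-427 + 2*5) = -9*(-427 + 10) = -9*(-417) = 3753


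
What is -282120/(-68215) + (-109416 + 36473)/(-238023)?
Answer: 14425371101/3247347789 ≈ 4.4422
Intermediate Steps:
-282120/(-68215) + (-109416 + 36473)/(-238023) = -282120*(-1/68215) - 72943*(-1/238023) = 56424/13643 + 72943/238023 = 14425371101/3247347789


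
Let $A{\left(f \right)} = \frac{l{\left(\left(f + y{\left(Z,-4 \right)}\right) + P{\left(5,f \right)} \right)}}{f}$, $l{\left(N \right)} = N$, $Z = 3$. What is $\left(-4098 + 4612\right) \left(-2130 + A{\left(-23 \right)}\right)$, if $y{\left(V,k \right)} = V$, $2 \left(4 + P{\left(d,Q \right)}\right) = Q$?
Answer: $- \frac{25162613}{23} \approx -1.094 \cdot 10^{6}$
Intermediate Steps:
$P{\left(d,Q \right)} = -4 + \frac{Q}{2}$
$A{\left(f \right)} = \frac{-1 + \frac{3 f}{2}}{f}$ ($A{\left(f \right)} = \frac{\left(f + 3\right) + \left(-4 + \frac{f}{2}\right)}{f} = \frac{\left(3 + f\right) + \left(-4 + \frac{f}{2}\right)}{f} = \frac{-1 + \frac{3 f}{2}}{f}$)
$\left(-4098 + 4612\right) \left(-2130 + A{\left(-23 \right)}\right) = \left(-4098 + 4612\right) \left(-2130 + \left(\frac{3}{2} - \frac{1}{-23}\right)\right) = 514 \left(-2130 + \left(\frac{3}{2} - - \frac{1}{23}\right)\right) = 514 \left(-2130 + \left(\frac{3}{2} + \frac{1}{23}\right)\right) = 514 \left(-2130 + \frac{71}{46}\right) = 514 \left(- \frac{97909}{46}\right) = - \frac{25162613}{23}$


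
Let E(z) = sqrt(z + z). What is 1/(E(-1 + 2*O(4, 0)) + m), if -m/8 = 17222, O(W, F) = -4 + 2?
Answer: -68888/9491113093 - I*sqrt(10)/18982226186 ≈ -7.2582e-6 - 1.6659e-10*I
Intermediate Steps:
O(W, F) = -2
m = -137776 (m = -8*17222 = -137776)
E(z) = sqrt(2)*sqrt(z) (E(z) = sqrt(2*z) = sqrt(2)*sqrt(z))
1/(E(-1 + 2*O(4, 0)) + m) = 1/(sqrt(2)*sqrt(-1 + 2*(-2)) - 137776) = 1/(sqrt(2)*sqrt(-1 - 4) - 137776) = 1/(sqrt(2)*sqrt(-5) - 137776) = 1/(sqrt(2)*(I*sqrt(5)) - 137776) = 1/(I*sqrt(10) - 137776) = 1/(-137776 + I*sqrt(10))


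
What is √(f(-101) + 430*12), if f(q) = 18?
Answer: √5178 ≈ 71.958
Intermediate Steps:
√(f(-101) + 430*12) = √(18 + 430*12) = √(18 + 5160) = √5178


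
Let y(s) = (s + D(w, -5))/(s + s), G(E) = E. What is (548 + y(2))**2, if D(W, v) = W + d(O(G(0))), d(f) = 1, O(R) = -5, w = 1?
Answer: 301401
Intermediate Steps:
D(W, v) = 1 + W (D(W, v) = W + 1 = 1 + W)
y(s) = (2 + s)/(2*s) (y(s) = (s + (1 + 1))/(s + s) = (s + 2)/((2*s)) = (2 + s)*(1/(2*s)) = (2 + s)/(2*s))
(548 + y(2))**2 = (548 + (1/2)*(2 + 2)/2)**2 = (548 + (1/2)*(1/2)*4)**2 = (548 + 1)**2 = 549**2 = 301401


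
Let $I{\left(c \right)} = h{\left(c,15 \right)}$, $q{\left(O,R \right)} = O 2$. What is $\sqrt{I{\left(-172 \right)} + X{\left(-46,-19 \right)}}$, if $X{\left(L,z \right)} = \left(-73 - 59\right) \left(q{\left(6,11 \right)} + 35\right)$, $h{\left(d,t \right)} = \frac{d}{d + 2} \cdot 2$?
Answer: $\frac{8 i \sqrt{700145}}{85} \approx 78.753 i$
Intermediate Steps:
$q{\left(O,R \right)} = 2 O$
$h{\left(d,t \right)} = \frac{2 d}{2 + d}$ ($h{\left(d,t \right)} = \frac{d}{2 + d} 2 = \frac{2 d}{2 + d}$)
$I{\left(c \right)} = \frac{2 c}{2 + c}$
$X{\left(L,z \right)} = -6204$ ($X{\left(L,z \right)} = \left(-73 - 59\right) \left(2 \cdot 6 + 35\right) = - 132 \left(12 + 35\right) = \left(-132\right) 47 = -6204$)
$\sqrt{I{\left(-172 \right)} + X{\left(-46,-19 \right)}} = \sqrt{2 \left(-172\right) \frac{1}{2 - 172} - 6204} = \sqrt{2 \left(-172\right) \frac{1}{-170} - 6204} = \sqrt{2 \left(-172\right) \left(- \frac{1}{170}\right) - 6204} = \sqrt{\frac{172}{85} - 6204} = \sqrt{- \frac{527168}{85}} = \frac{8 i \sqrt{700145}}{85}$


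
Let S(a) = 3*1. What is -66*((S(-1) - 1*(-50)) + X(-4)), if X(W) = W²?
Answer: -4554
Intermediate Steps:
S(a) = 3
-66*((S(-1) - 1*(-50)) + X(-4)) = -66*((3 - 1*(-50)) + (-4)²) = -66*((3 + 50) + 16) = -66*(53 + 16) = -66*69 = -4554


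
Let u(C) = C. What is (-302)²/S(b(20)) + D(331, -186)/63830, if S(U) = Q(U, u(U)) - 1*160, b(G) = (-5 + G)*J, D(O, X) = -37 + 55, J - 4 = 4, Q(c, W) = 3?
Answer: -2910774247/5010655 ≈ -580.92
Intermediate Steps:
J = 8 (J = 4 + 4 = 8)
D(O, X) = 18
b(G) = -40 + 8*G (b(G) = (-5 + G)*8 = -40 + 8*G)
S(U) = -157 (S(U) = 3 - 1*160 = 3 - 160 = -157)
(-302)²/S(b(20)) + D(331, -186)/63830 = (-302)²/(-157) + 18/63830 = 91204*(-1/157) + 18*(1/63830) = -91204/157 + 9/31915 = -2910774247/5010655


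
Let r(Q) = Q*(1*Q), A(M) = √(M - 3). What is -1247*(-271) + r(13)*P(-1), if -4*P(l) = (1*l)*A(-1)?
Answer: 337937 + 169*I/2 ≈ 3.3794e+5 + 84.5*I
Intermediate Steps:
A(M) = √(-3 + M)
r(Q) = Q² (r(Q) = Q*Q = Q²)
P(l) = -I*l/2 (P(l) = -1*l*√(-3 - 1)/4 = -l*√(-4)/4 = -l*2*I/4 = -I*l/2)
-1247*(-271) + r(13)*P(-1) = -1247*(-271) + 13²*(-½*I*(-1)) = 337937 + 169*(I/2) = 337937 + 169*I/2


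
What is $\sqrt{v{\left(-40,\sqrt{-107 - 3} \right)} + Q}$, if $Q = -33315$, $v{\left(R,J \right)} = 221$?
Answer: $i \sqrt{33094} \approx 181.92 i$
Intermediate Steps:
$\sqrt{v{\left(-40,\sqrt{-107 - 3} \right)} + Q} = \sqrt{221 - 33315} = \sqrt{-33094} = i \sqrt{33094}$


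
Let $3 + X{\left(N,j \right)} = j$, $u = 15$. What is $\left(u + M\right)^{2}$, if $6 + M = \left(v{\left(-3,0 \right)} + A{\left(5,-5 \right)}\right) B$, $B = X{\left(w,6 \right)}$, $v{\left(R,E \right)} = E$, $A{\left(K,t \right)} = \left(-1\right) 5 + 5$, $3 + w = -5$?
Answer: $81$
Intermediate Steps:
$w = -8$ ($w = -3 - 5 = -8$)
$X{\left(N,j \right)} = -3 + j$
$A{\left(K,t \right)} = 0$ ($A{\left(K,t \right)} = -5 + 5 = 0$)
$B = 3$ ($B = -3 + 6 = 3$)
$M = -6$ ($M = -6 + \left(0 + 0\right) 3 = -6 + 0 \cdot 3 = -6 + 0 = -6$)
$\left(u + M\right)^{2} = \left(15 - 6\right)^{2} = 9^{2} = 81$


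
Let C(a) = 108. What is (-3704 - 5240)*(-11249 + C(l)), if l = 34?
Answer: 99645104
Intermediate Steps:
(-3704 - 5240)*(-11249 + C(l)) = (-3704 - 5240)*(-11249 + 108) = -8944*(-11141) = 99645104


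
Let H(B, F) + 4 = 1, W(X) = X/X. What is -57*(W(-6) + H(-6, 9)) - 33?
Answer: 81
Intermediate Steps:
W(X) = 1
H(B, F) = -3 (H(B, F) = -4 + 1 = -3)
-57*(W(-6) + H(-6, 9)) - 33 = -57*(1 - 3) - 33 = -57*(-2) - 33 = 114 - 33 = 81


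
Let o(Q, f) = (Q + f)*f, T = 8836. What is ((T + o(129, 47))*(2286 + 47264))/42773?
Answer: 847701400/42773 ≈ 19819.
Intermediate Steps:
o(Q, f) = f*(Q + f)
((T + o(129, 47))*(2286 + 47264))/42773 = ((8836 + 47*(129 + 47))*(2286 + 47264))/42773 = ((8836 + 47*176)*49550)*(1/42773) = ((8836 + 8272)*49550)*(1/42773) = (17108*49550)*(1/42773) = 847701400*(1/42773) = 847701400/42773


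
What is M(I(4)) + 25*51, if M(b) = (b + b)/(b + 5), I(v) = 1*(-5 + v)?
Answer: 2549/2 ≈ 1274.5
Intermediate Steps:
I(v) = -5 + v
M(b) = 2*b/(5 + b) (M(b) = (2*b)/(5 + b) = 2*b/(5 + b))
M(I(4)) + 25*51 = 2*(-5 + 4)/(5 + (-5 + 4)) + 25*51 = 2*(-1)/(5 - 1) + 1275 = 2*(-1)/4 + 1275 = 2*(-1)*(1/4) + 1275 = -1/2 + 1275 = 2549/2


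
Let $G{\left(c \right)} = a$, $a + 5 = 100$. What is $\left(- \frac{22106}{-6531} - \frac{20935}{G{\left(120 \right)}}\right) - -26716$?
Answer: $\frac{469748063}{17727} \approx 26499.0$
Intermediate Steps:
$a = 95$ ($a = -5 + 100 = 95$)
$G{\left(c \right)} = 95$
$\left(- \frac{22106}{-6531} - \frac{20935}{G{\left(120 \right)}}\right) - -26716 = \left(- \frac{22106}{-6531} - \frac{20935}{95}\right) - -26716 = \left(\left(-22106\right) \left(- \frac{1}{6531}\right) - \frac{4187}{19}\right) + 26716 = \left(\frac{3158}{933} - \frac{4187}{19}\right) + 26716 = - \frac{3846469}{17727} + 26716 = \frac{469748063}{17727}$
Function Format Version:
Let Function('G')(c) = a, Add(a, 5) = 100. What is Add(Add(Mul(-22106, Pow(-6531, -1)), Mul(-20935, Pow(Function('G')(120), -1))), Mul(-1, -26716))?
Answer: Rational(469748063, 17727) ≈ 26499.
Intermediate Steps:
a = 95 (a = Add(-5, 100) = 95)
Function('G')(c) = 95
Add(Add(Mul(-22106, Pow(-6531, -1)), Mul(-20935, Pow(Function('G')(120), -1))), Mul(-1, -26716)) = Add(Add(Mul(-22106, Pow(-6531, -1)), Mul(-20935, Pow(95, -1))), Mul(-1, -26716)) = Add(Add(Mul(-22106, Rational(-1, 6531)), Mul(-20935, Rational(1, 95))), 26716) = Add(Add(Rational(3158, 933), Rational(-4187, 19)), 26716) = Add(Rational(-3846469, 17727), 26716) = Rational(469748063, 17727)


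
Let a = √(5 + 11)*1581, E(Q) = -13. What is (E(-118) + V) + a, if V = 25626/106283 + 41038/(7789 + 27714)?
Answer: 23818980159171/3773365349 ≈ 6312.4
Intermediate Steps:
V = 5271441632/3773365349 (V = 25626*(1/106283) + 41038/35503 = 25626/106283 + 41038*(1/35503) = 25626/106283 + 41038/35503 = 5271441632/3773365349 ≈ 1.3970)
a = 6324 (a = √16*1581 = 4*1581 = 6324)
(E(-118) + V) + a = (-13 + 5271441632/3773365349) + 6324 = -43782307905/3773365349 + 6324 = 23818980159171/3773365349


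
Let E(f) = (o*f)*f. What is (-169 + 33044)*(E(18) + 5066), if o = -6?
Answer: 102635750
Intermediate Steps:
E(f) = -6*f² (E(f) = (-6*f)*f = -6*f²)
(-169 + 33044)*(E(18) + 5066) = (-169 + 33044)*(-6*18² + 5066) = 32875*(-6*324 + 5066) = 32875*(-1944 + 5066) = 32875*3122 = 102635750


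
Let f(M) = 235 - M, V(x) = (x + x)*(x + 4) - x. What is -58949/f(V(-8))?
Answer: -58949/163 ≈ -361.65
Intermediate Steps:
V(x) = -x + 2*x*(4 + x) (V(x) = (2*x)*(4 + x) - x = 2*x*(4 + x) - x = -x + 2*x*(4 + x))
-58949/f(V(-8)) = -58949/(235 - (-8)*(7 + 2*(-8))) = -58949/(235 - (-8)*(7 - 16)) = -58949/(235 - (-8)*(-9)) = -58949/(235 - 1*72) = -58949/(235 - 72) = -58949/163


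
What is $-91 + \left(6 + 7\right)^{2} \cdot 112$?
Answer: $18837$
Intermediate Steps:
$-91 + \left(6 + 7\right)^{2} \cdot 112 = -91 + 13^{2} \cdot 112 = -91 + 169 \cdot 112 = -91 + 18928 = 18837$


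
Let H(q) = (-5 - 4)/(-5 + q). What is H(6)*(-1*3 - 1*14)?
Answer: 153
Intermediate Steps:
H(q) = -9/(-5 + q)
H(6)*(-1*3 - 1*14) = (-9/(-5 + 6))*(-1*3 - 1*14) = (-9/1)*(-3 - 14) = -9*1*(-17) = -9*(-17) = 153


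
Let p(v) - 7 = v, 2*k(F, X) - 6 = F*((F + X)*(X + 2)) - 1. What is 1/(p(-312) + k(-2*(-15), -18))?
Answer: -2/6365 ≈ -0.00031422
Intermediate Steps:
k(F, X) = 5/2 + F*(2 + X)*(F + X)/2 (k(F, X) = 3 + (F*((F + X)*(X + 2)) - 1)/2 = 3 + (F*((F + X)*(2 + X)) - 1)/2 = 3 + (F*((2 + X)*(F + X)) - 1)/2 = 3 + (F*(2 + X)*(F + X) - 1)/2 = 3 + (-1 + F*(2 + X)*(F + X))/2 = 3 + (-1/2 + F*(2 + X)*(F + X)/2) = 5/2 + F*(2 + X)*(F + X)/2)
p(v) = 7 + v
1/(p(-312) + k(-2*(-15), -18)) = 1/((7 - 312) + (5/2 + (-2*(-15))**2 - 2*(-15)*(-18) + (1/2)*(-2*(-15))*(-18)**2 + (1/2)*(-18)*(-2*(-15))**2)) = 1/(-305 + (5/2 + 30**2 + 30*(-18) + (1/2)*30*324 + (1/2)*(-18)*30**2)) = 1/(-305 + (5/2 + 900 - 540 + 4860 + (1/2)*(-18)*900)) = 1/(-305 + (5/2 + 900 - 540 + 4860 - 8100)) = 1/(-305 - 5755/2) = 1/(-6365/2) = -2/6365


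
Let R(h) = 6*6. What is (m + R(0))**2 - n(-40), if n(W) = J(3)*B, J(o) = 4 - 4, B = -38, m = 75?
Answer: 12321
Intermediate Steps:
R(h) = 36
J(o) = 0
n(W) = 0 (n(W) = 0*(-38) = 0)
(m + R(0))**2 - n(-40) = (75 + 36)**2 - 1*0 = 111**2 + 0 = 12321 + 0 = 12321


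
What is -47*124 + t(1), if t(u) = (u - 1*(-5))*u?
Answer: -5822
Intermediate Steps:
t(u) = u*(5 + u) (t(u) = (u + 5)*u = (5 + u)*u = u*(5 + u))
-47*124 + t(1) = -47*124 + 1*(5 + 1) = -5828 + 1*6 = -5828 + 6 = -5822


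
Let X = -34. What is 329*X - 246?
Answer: -11432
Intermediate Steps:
329*X - 246 = 329*(-34) - 246 = -11186 - 246 = -11432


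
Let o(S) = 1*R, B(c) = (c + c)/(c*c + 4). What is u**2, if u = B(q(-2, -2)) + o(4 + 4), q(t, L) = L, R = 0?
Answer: 1/4 ≈ 0.25000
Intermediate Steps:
B(c) = 2*c/(4 + c**2) (B(c) = (2*c)/(c**2 + 4) = (2*c)/(4 + c**2) = 2*c/(4 + c**2))
o(S) = 0 (o(S) = 1*0 = 0)
u = -1/2 (u = 2*(-2)/(4 + (-2)**2) + 0 = 2*(-2)/(4 + 4) + 0 = 2*(-2)/8 + 0 = 2*(-2)*(1/8) + 0 = -1/2 + 0 = -1/2 ≈ -0.50000)
u**2 = (-1/2)**2 = 1/4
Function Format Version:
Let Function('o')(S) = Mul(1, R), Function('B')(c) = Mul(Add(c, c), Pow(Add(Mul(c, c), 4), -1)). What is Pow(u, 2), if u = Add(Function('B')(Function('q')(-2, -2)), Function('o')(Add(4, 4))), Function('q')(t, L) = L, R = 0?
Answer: Rational(1, 4) ≈ 0.25000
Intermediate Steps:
Function('B')(c) = Mul(2, c, Pow(Add(4, Pow(c, 2)), -1)) (Function('B')(c) = Mul(Mul(2, c), Pow(Add(Pow(c, 2), 4), -1)) = Mul(Mul(2, c), Pow(Add(4, Pow(c, 2)), -1)) = Mul(2, c, Pow(Add(4, Pow(c, 2)), -1)))
Function('o')(S) = 0 (Function('o')(S) = Mul(1, 0) = 0)
u = Rational(-1, 2) (u = Add(Mul(2, -2, Pow(Add(4, Pow(-2, 2)), -1)), 0) = Add(Mul(2, -2, Pow(Add(4, 4), -1)), 0) = Add(Mul(2, -2, Pow(8, -1)), 0) = Add(Mul(2, -2, Rational(1, 8)), 0) = Add(Rational(-1, 2), 0) = Rational(-1, 2) ≈ -0.50000)
Pow(u, 2) = Pow(Rational(-1, 2), 2) = Rational(1, 4)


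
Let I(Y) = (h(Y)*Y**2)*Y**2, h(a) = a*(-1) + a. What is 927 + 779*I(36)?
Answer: 927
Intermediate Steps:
h(a) = 0 (h(a) = -a + a = 0)
I(Y) = 0 (I(Y) = (0*Y**2)*Y**2 = 0*Y**2 = 0)
927 + 779*I(36) = 927 + 779*0 = 927 + 0 = 927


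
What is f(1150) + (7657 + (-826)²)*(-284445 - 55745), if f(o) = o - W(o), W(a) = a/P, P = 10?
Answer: -234708306235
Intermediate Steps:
W(a) = a/10
f(o) = 9*o/10 (f(o) = o - o/10 = 9*o/10)
f(1150) + (7657 + (-826)²)*(-284445 - 55745) = (9/10)*1150 + (7657 + (-826)²)*(-284445 - 55745) = 1035 + (7657 + 682276)*(-340190) = 1035 + 689933*(-340190) = 1035 - 234708307270 = -234708306235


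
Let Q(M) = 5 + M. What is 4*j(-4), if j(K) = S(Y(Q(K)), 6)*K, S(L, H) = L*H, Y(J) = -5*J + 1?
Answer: 384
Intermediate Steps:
Y(J) = 1 - 5*J
S(L, H) = H*L
j(K) = K*(-144 - 30*K) (j(K) = (6*(1 - 5*(5 + K)))*K = (6*(1 + (-25 - 5*K)))*K = (6*(-24 - 5*K))*K = (-144 - 30*K)*K = K*(-144 - 30*K))
4*j(-4) = 4*(-6*(-4)*(24 + 5*(-4))) = 4*(-6*(-4)*(24 - 20)) = 4*(-6*(-4)*4) = 4*96 = 384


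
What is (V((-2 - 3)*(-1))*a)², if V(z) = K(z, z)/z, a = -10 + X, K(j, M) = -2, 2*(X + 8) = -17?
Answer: 2809/25 ≈ 112.36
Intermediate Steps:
X = -33/2 (X = -8 + (½)*(-17) = -8 - 17/2 = -33/2 ≈ -16.500)
a = -53/2 (a = -10 - 33/2 = -53/2 ≈ -26.500)
V(z) = -2/z
(V((-2 - 3)*(-1))*a)² = (-2*(-1/(-2 - 3))*(-53/2))² = (-2/((-5*(-1)))*(-53/2))² = (-2/5*(-53/2))² = (-2*⅕*(-53/2))² = (-⅖*(-53/2))² = (53/5)² = 2809/25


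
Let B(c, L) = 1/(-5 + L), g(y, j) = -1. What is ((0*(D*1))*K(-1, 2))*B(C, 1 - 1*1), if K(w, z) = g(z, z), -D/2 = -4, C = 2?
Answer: 0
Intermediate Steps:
D = 8 (D = -2*(-4) = 8)
K(w, z) = -1
((0*(D*1))*K(-1, 2))*B(C, 1 - 1*1) = ((0*(8*1))*(-1))/(-5 + (1 - 1*1)) = ((0*8)*(-1))/(-5 + (1 - 1)) = (0*(-1))/(-5 + 0) = 0/(-5) = 0*(-⅕) = 0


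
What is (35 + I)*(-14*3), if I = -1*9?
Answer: -1092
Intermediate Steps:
I = -9
(35 + I)*(-14*3) = (35 - 9)*(-14*3) = 26*(-42) = -1092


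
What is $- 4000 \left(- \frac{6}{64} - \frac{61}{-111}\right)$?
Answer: $- \frac{202375}{111} \approx -1823.2$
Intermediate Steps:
$- 4000 \left(- \frac{6}{64} - \frac{61}{-111}\right) = - 4000 \left(\left(-6\right) \frac{1}{64} - - \frac{61}{111}\right) = - 4000 \left(- \frac{3}{32} + \frac{61}{111}\right) = \left(-4000\right) \frac{1619}{3552} = - \frac{202375}{111}$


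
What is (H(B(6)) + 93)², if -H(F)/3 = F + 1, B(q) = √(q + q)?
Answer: 8208 - 1080*√3 ≈ 6337.4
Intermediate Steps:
B(q) = √2*√q (B(q) = √(2*q) = √2*√q)
H(F) = -3 - 3*F (H(F) = -3*(F + 1) = -3*(1 + F) = -3 - 3*F)
(H(B(6)) + 93)² = ((-3 - 3*√2*√6) + 93)² = ((-3 - 6*√3) + 93)² = (90 - 6*√3)²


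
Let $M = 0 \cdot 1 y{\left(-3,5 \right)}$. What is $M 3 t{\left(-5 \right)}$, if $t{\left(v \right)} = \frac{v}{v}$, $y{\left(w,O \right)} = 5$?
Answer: $0$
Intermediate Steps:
$t{\left(v \right)} = 1$
$M = 0$ ($M = 0 \cdot 1 \cdot 5 = 0 \cdot 5 = 0$)
$M 3 t{\left(-5 \right)} = 0 \cdot 3 \cdot 1 = 0 \cdot 1 = 0$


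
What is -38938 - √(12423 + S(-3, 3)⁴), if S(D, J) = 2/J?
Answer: -38938 - √1006279/9 ≈ -39049.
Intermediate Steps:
-38938 - √(12423 + S(-3, 3)⁴) = -38938 - √(12423 + (2/3)⁴) = -38938 - √(12423 + (2*(⅓))⁴) = -38938 - √(12423 + (⅔)⁴) = -38938 - √(12423 + 16/81) = -38938 - √(1006279/81) = -38938 - √1006279/9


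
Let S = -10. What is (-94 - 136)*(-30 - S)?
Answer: 4600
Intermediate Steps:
(-94 - 136)*(-30 - S) = (-94 - 136)*(-30 - 1*(-10)) = -230*(-30 + 10) = -230*(-20) = 4600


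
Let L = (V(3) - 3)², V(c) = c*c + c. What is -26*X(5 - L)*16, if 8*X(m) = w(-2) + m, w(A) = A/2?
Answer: 4004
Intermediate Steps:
V(c) = c + c² (V(c) = c² + c = c + c²)
L = 81 (L = (3*(1 + 3) - 3)² = (3*4 - 3)² = (12 - 3)² = 9² = 81)
w(A) = A/2 (w(A) = A*(½) = A/2)
X(m) = -⅛ + m/8 (X(m) = ((½)*(-2) + m)/8 = (-1 + m)/8 = -⅛ + m/8)
-26*X(5 - L)*16 = -26*(-⅛ + (5 - 1*81)/8)*16 = -26*(-⅛ + (5 - 81)/8)*16 = -26*(-⅛ + (⅛)*(-76))*16 = -26*(-⅛ - 19/2)*16 = -26*(-77/8)*16 = (1001/4)*16 = 4004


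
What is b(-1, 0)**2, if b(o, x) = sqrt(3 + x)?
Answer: 3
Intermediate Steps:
b(-1, 0)**2 = (sqrt(3 + 0))**2 = (sqrt(3))**2 = 3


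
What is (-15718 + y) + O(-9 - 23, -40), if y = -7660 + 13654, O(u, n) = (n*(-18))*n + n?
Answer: -38564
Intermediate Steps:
O(u, n) = n - 18*n**2 (O(u, n) = (-18*n)*n + n = -18*n**2 + n = n - 18*n**2)
y = 5994
(-15718 + y) + O(-9 - 23, -40) = (-15718 + 5994) - 40*(1 - 18*(-40)) = -9724 - 40*(1 + 720) = -9724 - 40*721 = -9724 - 28840 = -38564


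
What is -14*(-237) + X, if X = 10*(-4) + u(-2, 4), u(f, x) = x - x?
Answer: 3278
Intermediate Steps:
u(f, x) = 0
X = -40 (X = 10*(-4) + 0 = -40 + 0 = -40)
-14*(-237) + X = -14*(-237) - 40 = 3318 - 40 = 3278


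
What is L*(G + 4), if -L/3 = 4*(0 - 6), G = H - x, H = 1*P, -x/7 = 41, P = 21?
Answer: 22464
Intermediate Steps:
x = -287 (x = -7*41 = -287)
H = 21 (H = 1*21 = 21)
G = 308 (G = 21 - 1*(-287) = 21 + 287 = 308)
L = 72 (L = -12*(0 - 6) = -12*(-6) = -3*(-24) = 72)
L*(G + 4) = 72*(308 + 4) = 72*312 = 22464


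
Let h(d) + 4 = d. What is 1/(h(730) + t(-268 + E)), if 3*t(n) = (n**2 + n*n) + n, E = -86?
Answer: 1/84152 ≈ 1.1883e-5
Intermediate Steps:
t(n) = n/3 + 2*n**2/3 (t(n) = ((n**2 + n*n) + n)/3 = ((n**2 + n**2) + n)/3 = (2*n**2 + n)/3 = (n + 2*n**2)/3 = n/3 + 2*n**2/3)
h(d) = -4 + d
1/(h(730) + t(-268 + E)) = 1/((-4 + 730) + (-268 - 86)*(1 + 2*(-268 - 86))/3) = 1/(726 + (1/3)*(-354)*(1 + 2*(-354))) = 1/(726 + (1/3)*(-354)*(1 - 708)) = 1/(726 + (1/3)*(-354)*(-707)) = 1/(726 + 83426) = 1/84152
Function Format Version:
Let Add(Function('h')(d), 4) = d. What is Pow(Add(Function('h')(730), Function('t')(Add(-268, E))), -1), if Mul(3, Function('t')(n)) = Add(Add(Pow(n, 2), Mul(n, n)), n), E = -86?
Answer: Rational(1, 84152) ≈ 1.1883e-5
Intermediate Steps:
Function('t')(n) = Add(Mul(Rational(1, 3), n), Mul(Rational(2, 3), Pow(n, 2))) (Function('t')(n) = Mul(Rational(1, 3), Add(Add(Pow(n, 2), Mul(n, n)), n)) = Mul(Rational(1, 3), Add(Add(Pow(n, 2), Pow(n, 2)), n)) = Mul(Rational(1, 3), Add(Mul(2, Pow(n, 2)), n)) = Mul(Rational(1, 3), Add(n, Mul(2, Pow(n, 2)))) = Add(Mul(Rational(1, 3), n), Mul(Rational(2, 3), Pow(n, 2))))
Function('h')(d) = Add(-4, d)
Pow(Add(Function('h')(730), Function('t')(Add(-268, E))), -1) = Pow(Add(Add(-4, 730), Mul(Rational(1, 3), Add(-268, -86), Add(1, Mul(2, Add(-268, -86))))), -1) = Pow(Add(726, Mul(Rational(1, 3), -354, Add(1, Mul(2, -354)))), -1) = Pow(Add(726, Mul(Rational(1, 3), -354, Add(1, -708))), -1) = Pow(Add(726, Mul(Rational(1, 3), -354, -707)), -1) = Pow(Add(726, 83426), -1) = Pow(84152, -1) = Rational(1, 84152)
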